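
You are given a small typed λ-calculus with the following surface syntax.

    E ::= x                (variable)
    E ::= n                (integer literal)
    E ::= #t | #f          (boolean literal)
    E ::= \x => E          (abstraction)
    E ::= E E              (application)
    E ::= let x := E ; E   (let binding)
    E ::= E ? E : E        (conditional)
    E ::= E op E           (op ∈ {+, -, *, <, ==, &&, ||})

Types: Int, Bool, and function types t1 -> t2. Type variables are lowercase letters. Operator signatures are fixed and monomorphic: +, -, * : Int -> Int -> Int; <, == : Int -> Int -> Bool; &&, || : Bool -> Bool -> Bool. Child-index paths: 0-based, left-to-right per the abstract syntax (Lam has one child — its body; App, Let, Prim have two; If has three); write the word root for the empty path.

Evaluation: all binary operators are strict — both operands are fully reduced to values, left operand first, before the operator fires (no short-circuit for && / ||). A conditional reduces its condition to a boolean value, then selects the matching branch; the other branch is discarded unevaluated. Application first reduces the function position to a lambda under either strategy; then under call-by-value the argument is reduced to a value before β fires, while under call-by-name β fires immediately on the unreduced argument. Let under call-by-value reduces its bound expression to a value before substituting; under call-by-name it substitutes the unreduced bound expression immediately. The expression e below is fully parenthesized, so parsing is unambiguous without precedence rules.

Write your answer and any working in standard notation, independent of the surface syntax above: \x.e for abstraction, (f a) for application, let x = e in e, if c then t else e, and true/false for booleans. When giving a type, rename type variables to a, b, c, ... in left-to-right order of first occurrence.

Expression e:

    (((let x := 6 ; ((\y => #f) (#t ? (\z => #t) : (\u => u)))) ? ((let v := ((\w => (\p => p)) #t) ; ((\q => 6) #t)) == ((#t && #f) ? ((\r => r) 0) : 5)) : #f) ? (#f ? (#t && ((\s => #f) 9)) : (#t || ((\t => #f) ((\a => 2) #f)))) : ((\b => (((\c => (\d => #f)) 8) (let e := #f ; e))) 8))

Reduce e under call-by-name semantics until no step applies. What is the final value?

Working:
step 0: (if (if (let x = 6 in ((\y.false) (if true then (\z.true) else (\u.u)))) then ((let v = ((\w.(\p.p)) true) in ((\q.6) true)) == (if (true && false) then ((\r.r) 0) else 5)) else false) then (if false then (true && ((\s.false) 9)) else (true || ((\t.false) ((\a.2) false)))) else ((\b.(((\c.(\d.false)) 8) (let e = false in e))) 8))
step 1: [let@0.0] (if (if ((\y.false) (if true then (\z.true) else (\u.u))) then ((let v = ((\w.(\p.p)) true) in ((\q.6) true)) == (if (true && false) then ((\r.r) 0) else 5)) else false) then (if false then (true && ((\s.false) 9)) else (true || ((\t.false) ((\a.2) false)))) else ((\b.(((\c.(\d.false)) 8) (let e = false in e))) 8))
step 2: [beta@0.0] (if (if false then ((let v = ((\w.(\p.p)) true) in ((\q.6) true)) == (if (true && false) then ((\r.r) 0) else 5)) else false) then (if false then (true && ((\s.false) 9)) else (true || ((\t.false) ((\a.2) false)))) else ((\b.(((\c.(\d.false)) 8) (let e = false in e))) 8))
step 3: [if@0] (if false then (if false then (true && ((\s.false) 9)) else (true || ((\t.false) ((\a.2) false)))) else ((\b.(((\c.(\d.false)) 8) (let e = false in e))) 8))
step 4: [if@root] ((\b.(((\c.(\d.false)) 8) (let e = false in e))) 8)
step 5: [beta@root] (((\c.(\d.false)) 8) (let e = false in e))
step 6: [beta@0] ((\d.false) (let e = false in e))
step 7: [beta@root] false

Answer: false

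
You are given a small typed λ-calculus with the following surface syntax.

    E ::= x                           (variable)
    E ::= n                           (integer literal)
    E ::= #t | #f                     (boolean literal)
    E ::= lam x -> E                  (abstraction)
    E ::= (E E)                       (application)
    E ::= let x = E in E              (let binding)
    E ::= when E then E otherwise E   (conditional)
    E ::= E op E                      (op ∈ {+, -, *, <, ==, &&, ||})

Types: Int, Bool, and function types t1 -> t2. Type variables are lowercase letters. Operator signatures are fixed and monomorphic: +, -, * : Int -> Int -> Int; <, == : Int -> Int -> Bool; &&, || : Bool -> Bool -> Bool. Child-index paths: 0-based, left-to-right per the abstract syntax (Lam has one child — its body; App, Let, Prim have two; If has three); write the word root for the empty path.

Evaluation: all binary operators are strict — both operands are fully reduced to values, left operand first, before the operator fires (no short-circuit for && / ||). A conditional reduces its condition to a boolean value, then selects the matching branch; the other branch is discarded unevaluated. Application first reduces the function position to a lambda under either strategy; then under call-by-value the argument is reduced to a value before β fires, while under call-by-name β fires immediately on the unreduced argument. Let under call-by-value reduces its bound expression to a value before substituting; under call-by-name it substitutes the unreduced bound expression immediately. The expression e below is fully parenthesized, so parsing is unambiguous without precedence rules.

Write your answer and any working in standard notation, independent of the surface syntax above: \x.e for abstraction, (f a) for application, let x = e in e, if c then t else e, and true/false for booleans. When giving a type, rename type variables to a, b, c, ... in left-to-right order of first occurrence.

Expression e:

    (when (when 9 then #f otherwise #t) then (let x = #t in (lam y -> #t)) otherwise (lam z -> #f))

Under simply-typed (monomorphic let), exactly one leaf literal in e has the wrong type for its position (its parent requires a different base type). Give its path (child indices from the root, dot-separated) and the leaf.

Working:
  unify Int ~ Bool
  FAIL: mismatch Int ~ Bool

Answer: 0.0 : 9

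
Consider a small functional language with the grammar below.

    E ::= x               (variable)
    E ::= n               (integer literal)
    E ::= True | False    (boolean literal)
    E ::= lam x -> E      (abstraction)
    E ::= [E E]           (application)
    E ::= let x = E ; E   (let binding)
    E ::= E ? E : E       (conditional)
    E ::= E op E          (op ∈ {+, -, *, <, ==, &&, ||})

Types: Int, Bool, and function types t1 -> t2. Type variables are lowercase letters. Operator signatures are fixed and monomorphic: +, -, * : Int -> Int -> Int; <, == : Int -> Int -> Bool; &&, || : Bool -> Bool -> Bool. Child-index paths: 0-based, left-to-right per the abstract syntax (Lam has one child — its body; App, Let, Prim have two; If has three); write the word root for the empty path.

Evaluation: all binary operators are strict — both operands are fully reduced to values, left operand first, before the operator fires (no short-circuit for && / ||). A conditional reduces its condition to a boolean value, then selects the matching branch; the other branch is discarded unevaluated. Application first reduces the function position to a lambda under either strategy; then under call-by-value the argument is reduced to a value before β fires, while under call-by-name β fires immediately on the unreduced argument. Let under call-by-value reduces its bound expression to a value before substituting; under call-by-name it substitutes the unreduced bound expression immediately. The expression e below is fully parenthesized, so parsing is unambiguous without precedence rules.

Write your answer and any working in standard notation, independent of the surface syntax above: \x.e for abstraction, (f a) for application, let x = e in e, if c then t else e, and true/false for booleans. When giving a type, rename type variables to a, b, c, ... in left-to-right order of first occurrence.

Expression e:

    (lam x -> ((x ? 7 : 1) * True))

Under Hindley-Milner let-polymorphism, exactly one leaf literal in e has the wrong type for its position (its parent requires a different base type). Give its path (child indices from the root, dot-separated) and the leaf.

Answer: 0.1 : true

Trace:
x : a
  unify a ~ Bool
  unify Int ~ Int
  unify Int ~ Int
  unify Bool ~ Int
  FAIL: mismatch Bool ~ Int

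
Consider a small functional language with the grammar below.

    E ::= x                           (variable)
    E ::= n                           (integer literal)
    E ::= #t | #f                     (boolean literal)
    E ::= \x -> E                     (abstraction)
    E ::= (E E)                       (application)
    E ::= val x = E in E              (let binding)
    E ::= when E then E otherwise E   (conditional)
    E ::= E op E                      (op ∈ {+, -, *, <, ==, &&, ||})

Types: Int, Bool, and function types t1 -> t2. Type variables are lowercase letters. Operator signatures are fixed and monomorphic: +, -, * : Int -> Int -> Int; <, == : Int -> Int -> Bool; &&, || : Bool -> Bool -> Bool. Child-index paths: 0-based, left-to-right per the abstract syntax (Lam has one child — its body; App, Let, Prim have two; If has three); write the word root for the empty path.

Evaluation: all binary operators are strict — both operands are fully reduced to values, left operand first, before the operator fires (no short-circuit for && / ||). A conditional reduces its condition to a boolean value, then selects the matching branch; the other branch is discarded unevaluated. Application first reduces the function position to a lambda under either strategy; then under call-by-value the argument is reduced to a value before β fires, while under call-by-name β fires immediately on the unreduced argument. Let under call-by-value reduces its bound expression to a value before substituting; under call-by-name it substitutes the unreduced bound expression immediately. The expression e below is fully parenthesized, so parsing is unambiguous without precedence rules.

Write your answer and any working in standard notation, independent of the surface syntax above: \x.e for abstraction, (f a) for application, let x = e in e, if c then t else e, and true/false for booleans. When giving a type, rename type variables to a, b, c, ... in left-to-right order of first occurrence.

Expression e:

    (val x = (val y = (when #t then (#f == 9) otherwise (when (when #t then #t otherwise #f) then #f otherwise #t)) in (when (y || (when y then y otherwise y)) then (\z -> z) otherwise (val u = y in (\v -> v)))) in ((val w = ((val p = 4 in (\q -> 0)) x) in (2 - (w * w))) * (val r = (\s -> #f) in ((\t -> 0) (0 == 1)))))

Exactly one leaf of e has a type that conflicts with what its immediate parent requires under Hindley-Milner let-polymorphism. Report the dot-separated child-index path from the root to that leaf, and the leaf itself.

Answer: 0.0.1.0 : false

Derivation:
  unify Bool ~ Bool
  unify Bool ~ Int
  FAIL: mismatch Bool ~ Int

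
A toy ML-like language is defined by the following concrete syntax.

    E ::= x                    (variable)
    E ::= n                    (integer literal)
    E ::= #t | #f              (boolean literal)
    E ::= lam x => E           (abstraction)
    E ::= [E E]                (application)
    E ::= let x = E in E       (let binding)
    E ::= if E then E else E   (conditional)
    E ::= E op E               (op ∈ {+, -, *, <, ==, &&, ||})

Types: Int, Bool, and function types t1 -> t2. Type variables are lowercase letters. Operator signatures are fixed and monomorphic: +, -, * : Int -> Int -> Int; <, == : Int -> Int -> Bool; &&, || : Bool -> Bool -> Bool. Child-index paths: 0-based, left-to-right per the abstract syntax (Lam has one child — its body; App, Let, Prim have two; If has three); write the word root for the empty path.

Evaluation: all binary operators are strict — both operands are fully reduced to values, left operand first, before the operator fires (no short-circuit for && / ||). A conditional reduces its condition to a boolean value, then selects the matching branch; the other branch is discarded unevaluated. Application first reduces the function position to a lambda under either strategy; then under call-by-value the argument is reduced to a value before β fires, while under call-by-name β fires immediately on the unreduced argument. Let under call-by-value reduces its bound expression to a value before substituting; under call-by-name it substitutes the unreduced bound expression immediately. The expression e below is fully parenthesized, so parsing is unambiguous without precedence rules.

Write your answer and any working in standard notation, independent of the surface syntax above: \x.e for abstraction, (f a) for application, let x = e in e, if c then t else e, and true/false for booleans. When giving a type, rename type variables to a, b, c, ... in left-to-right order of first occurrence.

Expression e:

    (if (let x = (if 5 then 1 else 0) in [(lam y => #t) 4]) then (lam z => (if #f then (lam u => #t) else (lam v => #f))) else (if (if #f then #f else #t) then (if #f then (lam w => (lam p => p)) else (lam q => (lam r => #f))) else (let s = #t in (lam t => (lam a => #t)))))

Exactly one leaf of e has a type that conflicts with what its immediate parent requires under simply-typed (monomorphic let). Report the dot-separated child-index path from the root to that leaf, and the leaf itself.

Answer: 0.0.0 : 5

Trace:
  unify Int ~ Bool
  FAIL: mismatch Int ~ Bool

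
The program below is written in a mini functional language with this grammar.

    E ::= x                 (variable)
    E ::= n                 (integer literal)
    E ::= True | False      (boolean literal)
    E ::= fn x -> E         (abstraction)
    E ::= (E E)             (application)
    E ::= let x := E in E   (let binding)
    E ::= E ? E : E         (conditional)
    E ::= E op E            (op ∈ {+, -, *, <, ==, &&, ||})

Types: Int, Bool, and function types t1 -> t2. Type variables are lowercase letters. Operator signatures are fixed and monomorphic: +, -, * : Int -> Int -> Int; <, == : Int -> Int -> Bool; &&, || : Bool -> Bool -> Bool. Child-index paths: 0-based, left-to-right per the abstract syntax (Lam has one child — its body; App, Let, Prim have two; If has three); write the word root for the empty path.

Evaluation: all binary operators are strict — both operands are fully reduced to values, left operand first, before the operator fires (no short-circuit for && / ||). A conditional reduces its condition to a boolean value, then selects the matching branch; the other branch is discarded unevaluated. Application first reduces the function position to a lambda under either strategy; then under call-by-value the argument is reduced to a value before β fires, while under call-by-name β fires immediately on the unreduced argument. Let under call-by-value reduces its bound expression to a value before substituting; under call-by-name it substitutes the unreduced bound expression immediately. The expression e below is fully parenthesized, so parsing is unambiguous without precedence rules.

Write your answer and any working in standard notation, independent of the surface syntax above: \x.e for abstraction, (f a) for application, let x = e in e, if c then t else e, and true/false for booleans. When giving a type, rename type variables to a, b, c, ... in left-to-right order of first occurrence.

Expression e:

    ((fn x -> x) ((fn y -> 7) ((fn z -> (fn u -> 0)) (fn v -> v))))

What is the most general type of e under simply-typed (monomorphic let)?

Answer: Int

Derivation:
x : a
\x._ : a -> a
\y._ : b -> Int
\u._ : d -> Int
\z._ : c -> d -> Int
v : e
\v._ : e -> e
  unify c -> d -> Int ~ (e -> e) -> f
  unify c ~ e -> e
  unify d -> Int ~ f
_ _ : d -> Int
  unify b -> Int ~ (d -> Int) -> g
  unify b ~ d -> Int
  unify Int ~ g
_ _ : Int
  unify a -> a ~ Int -> h
  unify a ~ Int
  unify Int ~ h
_ _ : Int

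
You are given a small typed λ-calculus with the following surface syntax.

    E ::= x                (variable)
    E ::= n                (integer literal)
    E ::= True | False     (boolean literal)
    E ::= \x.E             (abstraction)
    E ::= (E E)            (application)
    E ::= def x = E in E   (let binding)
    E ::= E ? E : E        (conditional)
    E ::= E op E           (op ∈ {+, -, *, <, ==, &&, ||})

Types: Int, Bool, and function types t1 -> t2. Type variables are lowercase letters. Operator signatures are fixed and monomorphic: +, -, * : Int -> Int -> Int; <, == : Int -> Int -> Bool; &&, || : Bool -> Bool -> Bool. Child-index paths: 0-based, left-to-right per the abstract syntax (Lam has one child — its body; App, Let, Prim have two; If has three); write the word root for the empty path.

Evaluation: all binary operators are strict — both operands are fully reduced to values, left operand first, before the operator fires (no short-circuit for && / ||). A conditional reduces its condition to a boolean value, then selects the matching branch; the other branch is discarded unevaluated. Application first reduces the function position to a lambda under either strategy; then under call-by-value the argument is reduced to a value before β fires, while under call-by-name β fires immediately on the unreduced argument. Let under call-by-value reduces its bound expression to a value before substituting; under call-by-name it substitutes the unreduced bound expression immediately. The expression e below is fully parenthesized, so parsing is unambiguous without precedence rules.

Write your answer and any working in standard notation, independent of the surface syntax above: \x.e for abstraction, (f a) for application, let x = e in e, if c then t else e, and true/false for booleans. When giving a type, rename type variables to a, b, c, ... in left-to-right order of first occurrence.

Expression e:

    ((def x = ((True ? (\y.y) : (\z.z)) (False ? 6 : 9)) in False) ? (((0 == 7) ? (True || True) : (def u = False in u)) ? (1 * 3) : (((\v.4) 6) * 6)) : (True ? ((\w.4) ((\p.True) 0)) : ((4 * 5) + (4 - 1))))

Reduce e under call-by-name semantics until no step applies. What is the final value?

Answer: 4

Working:
step 0: (if (let x = ((if true then (\y.y) else (\z.z)) (if false then 6 else 9)) in false) then (if (if (0 == 7) then (true || true) else (let u = false in u)) then (1 * 3) else (((\v.4) 6) * 6)) else (if true then ((\w.4) ((\p.true) 0)) else ((4 * 5) + (4 - 1))))
step 1: [let@0] (if false then (if (if (0 == 7) then (true || true) else (let u = false in u)) then (1 * 3) else (((\v.4) 6) * 6)) else (if true then ((\w.4) ((\p.true) 0)) else ((4 * 5) + (4 - 1))))
step 2: [if@root] (if true then ((\w.4) ((\p.true) 0)) else ((4 * 5) + (4 - 1)))
step 3: [if@root] ((\w.4) ((\p.true) 0))
step 4: [beta@root] 4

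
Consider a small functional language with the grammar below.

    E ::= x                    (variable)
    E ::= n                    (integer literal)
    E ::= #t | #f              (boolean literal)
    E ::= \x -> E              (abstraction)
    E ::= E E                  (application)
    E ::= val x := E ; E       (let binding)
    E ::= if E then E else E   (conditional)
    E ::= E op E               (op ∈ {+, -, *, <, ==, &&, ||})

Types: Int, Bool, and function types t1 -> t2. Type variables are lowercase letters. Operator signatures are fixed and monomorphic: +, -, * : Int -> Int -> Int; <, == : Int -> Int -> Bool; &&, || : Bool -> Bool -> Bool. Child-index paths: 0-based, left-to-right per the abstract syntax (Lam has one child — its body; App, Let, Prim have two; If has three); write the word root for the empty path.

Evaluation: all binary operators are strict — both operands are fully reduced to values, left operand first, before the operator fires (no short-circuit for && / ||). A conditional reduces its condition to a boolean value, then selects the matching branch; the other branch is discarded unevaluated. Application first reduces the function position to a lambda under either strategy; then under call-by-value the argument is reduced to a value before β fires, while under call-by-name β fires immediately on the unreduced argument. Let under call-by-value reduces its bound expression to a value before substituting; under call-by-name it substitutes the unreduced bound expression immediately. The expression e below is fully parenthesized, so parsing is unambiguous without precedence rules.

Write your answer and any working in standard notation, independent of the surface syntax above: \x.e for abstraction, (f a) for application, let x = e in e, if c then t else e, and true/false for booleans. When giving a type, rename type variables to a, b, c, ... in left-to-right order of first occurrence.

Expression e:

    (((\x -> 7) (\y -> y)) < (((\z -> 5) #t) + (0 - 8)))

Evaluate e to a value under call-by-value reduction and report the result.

Derivation:
step 0: (((\x.7) (\y.y)) < (((\z.5) true) + (0 - 8)))
step 1: [beta@0] (7 < (((\z.5) true) + (0 - 8)))
step 2: [beta@1.0] (7 < (5 + (0 - 8)))
step 3: [delta@1.1] (7 < (5 + -8))
step 4: [delta@1] (7 < -3)
step 5: [delta@root] false

Answer: false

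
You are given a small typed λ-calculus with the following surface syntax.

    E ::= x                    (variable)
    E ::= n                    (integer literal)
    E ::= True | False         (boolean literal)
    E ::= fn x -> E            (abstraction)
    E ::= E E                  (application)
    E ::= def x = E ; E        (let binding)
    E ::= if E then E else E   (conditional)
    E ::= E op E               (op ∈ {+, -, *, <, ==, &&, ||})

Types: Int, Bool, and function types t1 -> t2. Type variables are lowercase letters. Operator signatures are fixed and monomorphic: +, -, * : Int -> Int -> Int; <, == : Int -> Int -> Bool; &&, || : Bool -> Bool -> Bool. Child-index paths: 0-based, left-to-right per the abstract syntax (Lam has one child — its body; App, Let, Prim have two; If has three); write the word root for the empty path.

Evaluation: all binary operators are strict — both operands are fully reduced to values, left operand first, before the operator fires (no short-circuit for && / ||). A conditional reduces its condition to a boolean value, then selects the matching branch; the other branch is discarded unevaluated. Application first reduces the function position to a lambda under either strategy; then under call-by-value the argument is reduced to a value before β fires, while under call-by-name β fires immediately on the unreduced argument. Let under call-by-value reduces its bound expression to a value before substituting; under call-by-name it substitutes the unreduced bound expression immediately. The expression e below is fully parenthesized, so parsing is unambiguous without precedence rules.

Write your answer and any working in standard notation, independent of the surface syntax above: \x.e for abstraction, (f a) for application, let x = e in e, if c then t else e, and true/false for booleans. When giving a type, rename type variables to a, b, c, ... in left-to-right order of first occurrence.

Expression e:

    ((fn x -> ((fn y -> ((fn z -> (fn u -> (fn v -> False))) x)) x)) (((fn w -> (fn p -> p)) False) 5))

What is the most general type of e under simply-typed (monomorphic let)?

Trace:
\v._ : e -> Bool
\u._ : d -> e -> Bool
\z._ : c -> d -> e -> Bool
x : a
  unify c -> d -> e -> Bool ~ a -> f
  unify c ~ a
  unify d -> e -> Bool ~ f
_ _ : d -> e -> Bool
\y._ : b -> d -> e -> Bool
x : a
  unify b -> d -> e -> Bool ~ a -> g
  unify b ~ a
  unify d -> e -> Bool ~ g
_ _ : d -> e -> Bool
\x._ : a -> d -> e -> Bool
p : i
\p._ : i -> i
\w._ : h -> i -> i
  unify h -> i -> i ~ Bool -> j
  unify h ~ Bool
  unify i -> i ~ j
_ _ : i -> i
  unify i -> i ~ Int -> k
  unify i ~ Int
  unify Int ~ k
_ _ : Int
  unify a -> d -> e -> Bool ~ Int -> l
  unify a ~ Int
  unify d -> e -> Bool ~ l
_ _ : d -> e -> Bool

Answer: a -> b -> Bool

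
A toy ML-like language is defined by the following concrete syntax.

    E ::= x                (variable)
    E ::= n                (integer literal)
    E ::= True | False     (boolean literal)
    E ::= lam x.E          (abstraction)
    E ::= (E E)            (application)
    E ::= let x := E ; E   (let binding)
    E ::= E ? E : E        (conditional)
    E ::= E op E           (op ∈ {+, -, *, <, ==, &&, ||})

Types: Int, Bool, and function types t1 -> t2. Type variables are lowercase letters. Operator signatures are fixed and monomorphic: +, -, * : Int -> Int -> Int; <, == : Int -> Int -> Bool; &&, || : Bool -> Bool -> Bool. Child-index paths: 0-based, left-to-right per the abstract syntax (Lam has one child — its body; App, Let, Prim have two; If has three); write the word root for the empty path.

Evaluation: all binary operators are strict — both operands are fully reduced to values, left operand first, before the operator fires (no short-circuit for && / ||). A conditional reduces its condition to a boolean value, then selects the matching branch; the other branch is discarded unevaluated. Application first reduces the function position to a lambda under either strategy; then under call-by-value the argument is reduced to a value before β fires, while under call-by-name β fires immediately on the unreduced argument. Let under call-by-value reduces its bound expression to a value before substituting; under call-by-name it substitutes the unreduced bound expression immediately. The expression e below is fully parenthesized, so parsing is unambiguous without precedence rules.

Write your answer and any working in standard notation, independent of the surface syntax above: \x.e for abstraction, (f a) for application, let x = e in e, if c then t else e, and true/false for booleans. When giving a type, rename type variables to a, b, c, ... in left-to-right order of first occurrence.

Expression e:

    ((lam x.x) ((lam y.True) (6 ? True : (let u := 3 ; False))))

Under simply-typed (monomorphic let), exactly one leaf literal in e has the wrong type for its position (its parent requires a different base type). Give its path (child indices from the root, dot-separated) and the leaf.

Answer: 1.1.0 : 6

Trace:
x : a
\x._ : a -> a
\y._ : b -> Bool
  unify Int ~ Bool
  FAIL: mismatch Int ~ Bool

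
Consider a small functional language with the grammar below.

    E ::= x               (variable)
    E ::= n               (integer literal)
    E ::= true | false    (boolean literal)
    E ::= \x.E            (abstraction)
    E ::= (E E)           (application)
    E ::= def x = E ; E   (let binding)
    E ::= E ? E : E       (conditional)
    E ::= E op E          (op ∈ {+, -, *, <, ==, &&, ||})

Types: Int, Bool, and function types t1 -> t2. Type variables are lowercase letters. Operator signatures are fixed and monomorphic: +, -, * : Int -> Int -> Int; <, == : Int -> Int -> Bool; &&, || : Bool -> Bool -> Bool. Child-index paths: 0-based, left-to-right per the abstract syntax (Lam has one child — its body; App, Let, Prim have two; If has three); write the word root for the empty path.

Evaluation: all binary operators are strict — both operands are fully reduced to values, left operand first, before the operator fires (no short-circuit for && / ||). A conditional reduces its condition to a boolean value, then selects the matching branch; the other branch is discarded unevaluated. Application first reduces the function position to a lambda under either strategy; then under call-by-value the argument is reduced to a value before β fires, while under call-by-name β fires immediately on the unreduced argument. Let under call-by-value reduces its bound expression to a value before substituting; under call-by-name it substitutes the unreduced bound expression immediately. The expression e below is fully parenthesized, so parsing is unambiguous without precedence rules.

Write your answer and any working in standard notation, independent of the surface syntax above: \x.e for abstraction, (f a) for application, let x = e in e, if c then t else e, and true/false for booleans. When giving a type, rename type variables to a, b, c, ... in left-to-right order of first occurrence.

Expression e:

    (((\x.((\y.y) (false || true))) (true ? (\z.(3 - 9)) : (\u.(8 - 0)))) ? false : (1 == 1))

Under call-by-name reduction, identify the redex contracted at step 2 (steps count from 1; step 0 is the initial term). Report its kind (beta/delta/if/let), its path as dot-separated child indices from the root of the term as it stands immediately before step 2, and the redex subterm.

Working:
step 0: (if ((\x.((\y.y) (false || true))) (if true then (\z.(3 - 9)) else (\u.(8 - 0)))) then false else (1 == 1))
step 1: [beta@0] (if ((\y.y) (false || true)) then false else (1 == 1))
step 2: [beta@0] (if (false || true) then false else (1 == 1))

Answer: beta at 0 : ((\y.y) (false || true))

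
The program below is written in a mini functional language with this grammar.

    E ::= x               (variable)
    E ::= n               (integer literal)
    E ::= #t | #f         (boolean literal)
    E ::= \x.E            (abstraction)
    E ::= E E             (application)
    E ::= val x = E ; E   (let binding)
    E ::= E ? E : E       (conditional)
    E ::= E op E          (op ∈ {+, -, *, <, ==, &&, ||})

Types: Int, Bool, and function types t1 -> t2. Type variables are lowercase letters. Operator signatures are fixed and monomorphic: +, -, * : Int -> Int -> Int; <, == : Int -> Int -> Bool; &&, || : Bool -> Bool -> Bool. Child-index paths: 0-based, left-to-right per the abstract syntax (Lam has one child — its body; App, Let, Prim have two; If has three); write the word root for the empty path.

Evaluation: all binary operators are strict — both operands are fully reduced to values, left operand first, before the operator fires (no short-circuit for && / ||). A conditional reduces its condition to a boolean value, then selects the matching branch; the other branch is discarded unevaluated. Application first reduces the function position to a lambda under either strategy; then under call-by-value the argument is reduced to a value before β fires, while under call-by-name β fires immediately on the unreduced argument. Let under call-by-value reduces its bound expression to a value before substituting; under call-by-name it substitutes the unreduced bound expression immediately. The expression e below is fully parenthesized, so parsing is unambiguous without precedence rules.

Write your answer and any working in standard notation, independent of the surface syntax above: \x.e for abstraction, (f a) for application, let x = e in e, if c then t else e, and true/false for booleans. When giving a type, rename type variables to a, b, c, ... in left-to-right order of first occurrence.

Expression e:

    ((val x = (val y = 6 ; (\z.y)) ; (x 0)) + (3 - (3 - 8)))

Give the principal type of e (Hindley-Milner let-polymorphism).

Answer: Int

Derivation:
let y : Int
y : Int
\z._ : a -> Int
let x : forall. a -> Int
x : b -> Int
  unify b -> Int ~ Int -> c
  unify b ~ Int
  unify Int ~ c
_ _ : Int
  unify Int ~ Int
  unify Int ~ Int
  unify Int ~ Int
  unify Int ~ Int
  unify Int ~ Int
  unify Int ~ Int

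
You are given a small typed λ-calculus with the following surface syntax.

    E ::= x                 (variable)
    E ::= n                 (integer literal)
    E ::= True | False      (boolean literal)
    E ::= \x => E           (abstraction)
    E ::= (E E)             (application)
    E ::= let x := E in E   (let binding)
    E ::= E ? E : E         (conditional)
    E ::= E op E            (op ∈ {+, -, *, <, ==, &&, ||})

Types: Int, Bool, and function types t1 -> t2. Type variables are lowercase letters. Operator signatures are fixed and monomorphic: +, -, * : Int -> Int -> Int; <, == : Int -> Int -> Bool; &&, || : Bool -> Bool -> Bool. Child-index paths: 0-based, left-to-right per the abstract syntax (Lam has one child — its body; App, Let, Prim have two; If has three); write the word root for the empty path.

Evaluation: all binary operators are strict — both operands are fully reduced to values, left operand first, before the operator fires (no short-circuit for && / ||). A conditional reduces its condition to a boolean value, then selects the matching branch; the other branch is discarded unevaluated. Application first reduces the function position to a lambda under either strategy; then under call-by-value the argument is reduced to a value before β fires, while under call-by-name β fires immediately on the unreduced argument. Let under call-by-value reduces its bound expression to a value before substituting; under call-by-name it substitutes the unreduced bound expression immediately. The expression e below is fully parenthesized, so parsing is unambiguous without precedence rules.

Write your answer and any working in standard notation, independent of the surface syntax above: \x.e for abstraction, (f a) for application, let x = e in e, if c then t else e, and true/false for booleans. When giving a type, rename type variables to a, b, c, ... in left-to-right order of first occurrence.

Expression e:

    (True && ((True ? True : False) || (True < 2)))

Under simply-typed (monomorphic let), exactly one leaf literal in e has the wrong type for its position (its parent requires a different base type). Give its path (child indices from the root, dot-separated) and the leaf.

Answer: 1.1.0 : true

Working:
  unify Bool ~ Bool
  unify Bool ~ Bool
  unify Bool ~ Bool
  unify Bool ~ Bool
  unify Bool ~ Int
  FAIL: mismatch Bool ~ Int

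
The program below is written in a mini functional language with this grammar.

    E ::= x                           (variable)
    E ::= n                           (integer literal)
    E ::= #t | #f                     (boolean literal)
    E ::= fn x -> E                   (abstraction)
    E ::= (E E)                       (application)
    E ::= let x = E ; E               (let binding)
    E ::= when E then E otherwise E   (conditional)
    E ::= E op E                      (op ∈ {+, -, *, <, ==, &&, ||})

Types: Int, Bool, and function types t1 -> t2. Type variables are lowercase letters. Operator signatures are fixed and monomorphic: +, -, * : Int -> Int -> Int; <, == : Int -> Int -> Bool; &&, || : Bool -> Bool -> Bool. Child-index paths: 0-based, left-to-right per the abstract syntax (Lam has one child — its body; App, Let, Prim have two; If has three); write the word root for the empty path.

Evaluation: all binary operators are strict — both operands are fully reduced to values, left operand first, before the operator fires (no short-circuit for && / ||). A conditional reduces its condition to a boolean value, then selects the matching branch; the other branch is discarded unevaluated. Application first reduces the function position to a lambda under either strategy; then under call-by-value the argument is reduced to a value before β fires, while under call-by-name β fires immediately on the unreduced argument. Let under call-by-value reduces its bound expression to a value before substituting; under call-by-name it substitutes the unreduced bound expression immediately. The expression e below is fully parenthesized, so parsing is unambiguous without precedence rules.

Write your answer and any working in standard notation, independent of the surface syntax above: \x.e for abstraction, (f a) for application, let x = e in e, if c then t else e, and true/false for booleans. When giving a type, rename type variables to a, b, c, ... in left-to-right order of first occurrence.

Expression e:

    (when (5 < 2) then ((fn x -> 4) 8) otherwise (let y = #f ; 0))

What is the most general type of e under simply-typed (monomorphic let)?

Working:
  unify Int ~ Int
  unify Int ~ Int
  unify Bool ~ Bool
\x._ : a -> Int
  unify a -> Int ~ Int -> b
  unify a ~ Int
  unify Int ~ b
_ _ : Int
let y : Bool
  unify Int ~ Int

Answer: Int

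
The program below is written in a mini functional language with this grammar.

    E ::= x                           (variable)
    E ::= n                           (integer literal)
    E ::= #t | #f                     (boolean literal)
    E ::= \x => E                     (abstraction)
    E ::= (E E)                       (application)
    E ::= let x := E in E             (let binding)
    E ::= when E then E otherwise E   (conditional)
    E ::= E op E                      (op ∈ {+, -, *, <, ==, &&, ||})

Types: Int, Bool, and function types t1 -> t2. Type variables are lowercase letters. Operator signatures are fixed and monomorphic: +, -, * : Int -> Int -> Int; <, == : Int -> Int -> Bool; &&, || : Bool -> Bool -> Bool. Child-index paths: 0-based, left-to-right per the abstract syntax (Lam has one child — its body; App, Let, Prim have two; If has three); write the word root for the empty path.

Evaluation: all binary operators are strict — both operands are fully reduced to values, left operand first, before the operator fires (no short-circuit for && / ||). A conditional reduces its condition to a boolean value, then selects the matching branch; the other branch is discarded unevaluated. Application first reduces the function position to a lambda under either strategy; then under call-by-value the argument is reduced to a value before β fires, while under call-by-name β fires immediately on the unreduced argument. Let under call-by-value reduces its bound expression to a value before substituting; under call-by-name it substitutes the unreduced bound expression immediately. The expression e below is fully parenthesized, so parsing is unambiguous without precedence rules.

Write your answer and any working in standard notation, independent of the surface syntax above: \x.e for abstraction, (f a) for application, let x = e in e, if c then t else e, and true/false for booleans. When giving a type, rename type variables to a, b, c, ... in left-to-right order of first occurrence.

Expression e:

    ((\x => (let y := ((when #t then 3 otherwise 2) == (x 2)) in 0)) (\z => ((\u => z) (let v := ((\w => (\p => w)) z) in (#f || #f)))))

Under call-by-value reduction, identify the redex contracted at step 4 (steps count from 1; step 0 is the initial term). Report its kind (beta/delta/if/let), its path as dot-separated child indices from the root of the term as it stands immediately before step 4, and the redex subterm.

Answer: beta at 0.1.1.0 : ((\w.(\p.w)) 2)

Trace:
step 0: ((\x.(let y = ((if true then 3 else 2) == (x 2)) in 0)) (\z.((\u.z) (let v = ((\w.(\p.w)) z) in (false || false)))))
step 1: [beta@root] (let y = ((if true then 3 else 2) == ((\z.((\u.z) (let v = ((\w.(\p.w)) z) in (false || false)))) 2)) in 0)
step 2: [if@0.0] (let y = (3 == ((\z.((\u.z) (let v = ((\w.(\p.w)) z) in (false || false)))) 2)) in 0)
step 3: [beta@0.1] (let y = (3 == ((\u.2) (let v = ((\w.(\p.w)) 2) in (false || false)))) in 0)
step 4: [beta@0.1.1.0] (let y = (3 == ((\u.2) (let v = (\p.2) in (false || false)))) in 0)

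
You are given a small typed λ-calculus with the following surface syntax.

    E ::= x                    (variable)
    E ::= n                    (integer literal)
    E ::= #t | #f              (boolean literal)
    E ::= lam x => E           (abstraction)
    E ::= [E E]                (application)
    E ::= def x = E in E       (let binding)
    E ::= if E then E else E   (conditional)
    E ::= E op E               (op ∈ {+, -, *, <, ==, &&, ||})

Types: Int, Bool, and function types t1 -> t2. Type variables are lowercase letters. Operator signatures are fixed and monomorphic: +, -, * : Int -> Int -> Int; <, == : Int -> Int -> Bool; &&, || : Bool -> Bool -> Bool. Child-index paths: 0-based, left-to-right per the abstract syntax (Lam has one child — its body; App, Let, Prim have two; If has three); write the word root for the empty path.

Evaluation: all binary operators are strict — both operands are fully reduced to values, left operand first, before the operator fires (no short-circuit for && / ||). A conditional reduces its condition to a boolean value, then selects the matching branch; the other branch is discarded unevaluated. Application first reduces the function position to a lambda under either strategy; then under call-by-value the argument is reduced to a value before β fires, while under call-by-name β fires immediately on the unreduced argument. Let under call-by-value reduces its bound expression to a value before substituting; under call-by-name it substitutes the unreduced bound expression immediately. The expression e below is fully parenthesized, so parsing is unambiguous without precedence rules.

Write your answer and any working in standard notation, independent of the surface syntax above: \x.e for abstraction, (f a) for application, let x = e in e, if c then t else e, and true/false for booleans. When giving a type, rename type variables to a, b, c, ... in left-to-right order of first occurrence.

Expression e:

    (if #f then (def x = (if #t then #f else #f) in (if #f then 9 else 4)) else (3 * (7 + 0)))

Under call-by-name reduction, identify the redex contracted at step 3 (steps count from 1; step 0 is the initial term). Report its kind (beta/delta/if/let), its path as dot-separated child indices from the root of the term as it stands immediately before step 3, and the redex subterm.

Trace:
step 0: (if false then (let x = (if true then false else false) in (if false then 9 else 4)) else (3 * (7 + 0)))
step 1: [if@root] (3 * (7 + 0))
step 2: [delta@1] (3 * 7)
step 3: [delta@root] 21

Answer: delta at root : (3 * 7)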